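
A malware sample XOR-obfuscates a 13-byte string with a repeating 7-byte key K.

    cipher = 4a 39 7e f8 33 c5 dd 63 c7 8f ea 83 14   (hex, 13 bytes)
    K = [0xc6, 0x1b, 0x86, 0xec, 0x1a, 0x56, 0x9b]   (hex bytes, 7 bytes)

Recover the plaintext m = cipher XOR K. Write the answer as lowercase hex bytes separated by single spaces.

8c 22 f8 14 29 93 46 a5 dc 09 06 99 42

The 7-byte key repeats, so the effective keystream is c6 1b 86 ec 1a 56 9b c6 1b 86 ec 1a 56.
byte 0:  74 ^ 198 = 140
byte 1:  57 ^  27 =  34
byte 2: 126 ^ 134 = 248
byte 3: 248 ^ 236 =  20
byte 4:  51 ^  26 =  41
byte 5: 197 ^  86 = 147
byte 6: 221 ^ 155 =  70
byte 7:  99 ^ 198 = 165
byte 8: 199 ^  27 = 220
byte 9: 143 ^ 134 =   9
byte 10: 234 ^ 236 =   6
byte 11: 131 ^  26 = 153
byte 12:  20 ^  86 =  66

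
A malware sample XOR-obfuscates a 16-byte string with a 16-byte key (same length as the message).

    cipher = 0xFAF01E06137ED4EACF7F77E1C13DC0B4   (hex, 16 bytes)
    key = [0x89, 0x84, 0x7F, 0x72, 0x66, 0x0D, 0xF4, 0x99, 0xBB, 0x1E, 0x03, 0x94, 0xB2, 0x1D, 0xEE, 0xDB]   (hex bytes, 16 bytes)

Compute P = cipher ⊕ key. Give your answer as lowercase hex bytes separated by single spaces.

73 74 61 74 75 73 20 73 74 61 74 75 73 20 2e 6f

fa ⊕ 89 = 73
f0 ⊕ 84 = 74
1e ⊕ 7f = 61
06 ⊕ 72 = 74
13 ⊕ 66 = 75
7e ⊕ 0d = 73
d4 ⊕ f4 = 20
ea ⊕ 99 = 73
cf ⊕ bb = 74
7f ⊕ 1e = 61
77 ⊕ 03 = 74
e1 ⊕ 94 = 75
c1 ⊕ b2 = 73
3d ⊕ 1d = 20
c0 ⊕ ee = 2e
b4 ⊕ db = 6f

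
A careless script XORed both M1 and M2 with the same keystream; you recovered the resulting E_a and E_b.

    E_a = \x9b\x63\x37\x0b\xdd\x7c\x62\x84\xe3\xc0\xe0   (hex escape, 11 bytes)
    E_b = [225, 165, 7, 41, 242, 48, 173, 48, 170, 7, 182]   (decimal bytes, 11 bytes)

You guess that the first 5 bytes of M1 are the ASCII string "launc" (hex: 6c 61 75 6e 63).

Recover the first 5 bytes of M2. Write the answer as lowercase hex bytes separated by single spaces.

First, E_a ⊕ E_b = (M1 ⊕ K) ⊕ (M2 ⊕ K) = M1 ⊕ M2, so the key drops out. Then M2 = (M1 ⊕ M2) ⊕ M1 over the first 5 bytes.
byte 0: (9b ⊕ e1) ⊕ 6c = 7a ⊕ 6c = 16
byte 1: (63 ⊕ a5) ⊕ 61 = c6 ⊕ 61 = a7
byte 2: (37 ⊕ 07) ⊕ 75 = 30 ⊕ 75 = 45
byte 3: (0b ⊕ 29) ⊕ 6e = 22 ⊕ 6e = 4c
byte 4: (dd ⊕ f2) ⊕ 63 = 2f ⊕ 63 = 4c

16 a7 45 4c 4c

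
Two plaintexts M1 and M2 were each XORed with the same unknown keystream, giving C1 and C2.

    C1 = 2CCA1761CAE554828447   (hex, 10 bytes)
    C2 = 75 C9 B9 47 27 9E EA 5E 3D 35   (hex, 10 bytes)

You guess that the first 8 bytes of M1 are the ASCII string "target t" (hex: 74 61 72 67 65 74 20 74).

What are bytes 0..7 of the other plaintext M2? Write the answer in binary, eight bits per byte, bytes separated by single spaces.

First, C1 ⊕ C2 = (M1 ⊕ K) ⊕ (M2 ⊕ K) = M1 ⊕ M2, so the key drops out. Then M2 = (M1 ⊕ M2) ⊕ M1 over the first 8 bytes.
byte 0: (2c ^ 75) ^ 74 = 59 ^ 74 = 2d
byte 1: (ca ^ c9) ^ 61 = 03 ^ 61 = 62
byte 2: (17 ^ b9) ^ 72 = ae ^ 72 = dc
byte 3: (61 ^ 47) ^ 67 = 26 ^ 67 = 41
byte 4: (ca ^ 27) ^ 65 = ed ^ 65 = 88
byte 5: (e5 ^ 9e) ^ 74 = 7b ^ 74 = 0f
byte 6: (54 ^ ea) ^ 20 = be ^ 20 = 9e
byte 7: (82 ^ 5e) ^ 74 = dc ^ 74 = a8

00101101 01100010 11011100 01000001 10001000 00001111 10011110 10101000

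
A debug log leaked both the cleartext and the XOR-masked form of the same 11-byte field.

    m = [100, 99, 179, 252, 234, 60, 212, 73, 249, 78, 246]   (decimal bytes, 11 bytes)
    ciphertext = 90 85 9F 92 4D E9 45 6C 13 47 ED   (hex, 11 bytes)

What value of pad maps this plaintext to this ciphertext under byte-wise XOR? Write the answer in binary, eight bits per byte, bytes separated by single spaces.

Since ciphertext = m ⊕ pad, XORing both sides with m gives pad = m ⊕ ciphertext.
01100100 ⊕ 10010000 = 11110100
01100011 ⊕ 10000101 = 11100110
10110011 ⊕ 10011111 = 00101100
11111100 ⊕ 10010010 = 01101110
11101010 ⊕ 01001101 = 10100111
00111100 ⊕ 11101001 = 11010101
11010100 ⊕ 01000101 = 10010001
01001001 ⊕ 01101100 = 00100101
11111001 ⊕ 00010011 = 11101010
01001110 ⊕ 01000111 = 00001001
11110110 ⊕ 11101101 = 00011011

11110100 11100110 00101100 01101110 10100111 11010101 10010001 00100101 11101010 00001001 00011011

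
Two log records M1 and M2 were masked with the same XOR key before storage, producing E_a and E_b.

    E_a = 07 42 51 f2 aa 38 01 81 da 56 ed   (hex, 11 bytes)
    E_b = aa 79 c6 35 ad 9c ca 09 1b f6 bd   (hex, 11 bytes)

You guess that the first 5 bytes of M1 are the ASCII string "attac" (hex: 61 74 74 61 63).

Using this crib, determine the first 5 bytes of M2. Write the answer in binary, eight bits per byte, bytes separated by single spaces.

First, E_a ⊕ E_b = (M1 ⊕ K) ⊕ (M2 ⊕ K) = M1 ⊕ M2, so the key drops out. Then M2 = (M1 ⊕ M2) ⊕ M1 over the first 5 bytes.
byte 0: (07 XOR aa) XOR 61 = ad XOR 61 = cc
byte 1: (42 XOR 79) XOR 74 = 3b XOR 74 = 4f
byte 2: (51 XOR c6) XOR 74 = 97 XOR 74 = e3
byte 3: (f2 XOR 35) XOR 61 = c7 XOR 61 = a6
byte 4: (aa XOR ad) XOR 63 = 07 XOR 63 = 64

11001100 01001111 11100011 10100110 01100100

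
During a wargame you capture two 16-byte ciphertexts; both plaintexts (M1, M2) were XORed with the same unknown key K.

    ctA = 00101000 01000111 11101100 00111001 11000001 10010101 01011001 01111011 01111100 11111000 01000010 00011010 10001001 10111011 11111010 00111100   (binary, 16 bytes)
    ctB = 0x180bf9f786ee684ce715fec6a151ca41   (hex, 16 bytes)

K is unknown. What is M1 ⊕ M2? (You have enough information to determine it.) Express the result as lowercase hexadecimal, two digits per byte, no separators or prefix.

304c15ce477b31379bedbcdc28ea307d

ctA ⊕ ctB = (M1 ⊕ K) ⊕ (M2 ⊕ K) = M1 ⊕ M2 — the shared key cancels under XOR.
 40 XOR  24 =  48
 71 XOR  11 =  76
236 XOR 249 =  21
 57 XOR 247 = 206
193 XOR 134 =  71
149 XOR 238 = 123
 89 XOR 104 =  49
123 XOR  76 =  55
124 XOR 231 = 155
248 XOR  21 = 237
 66 XOR 254 = 188
 26 XOR 198 = 220
137 XOR 161 =  40
187 XOR  81 = 234
250 XOR 202 =  48
 60 XOR  65 = 125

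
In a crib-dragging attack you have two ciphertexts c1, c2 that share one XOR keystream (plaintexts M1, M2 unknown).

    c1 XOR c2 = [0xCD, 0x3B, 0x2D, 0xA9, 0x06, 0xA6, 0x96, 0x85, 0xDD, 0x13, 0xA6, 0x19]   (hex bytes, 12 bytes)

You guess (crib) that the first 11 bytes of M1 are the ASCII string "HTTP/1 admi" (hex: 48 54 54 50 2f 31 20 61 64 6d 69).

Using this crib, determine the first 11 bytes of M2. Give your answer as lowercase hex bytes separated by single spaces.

Since c1 ⊕ c2 = M1 ⊕ M2, XORing with the guessed M1 bytes yields the corresponding M2 bytes: M2 = (c1 ⊕ c2) ⊕ M1.
byte 0: cd xor 48 = 85
byte 1: 3b xor 54 = 6f
byte 2: 2d xor 54 = 79
byte 3: a9 xor 50 = f9
byte 4: 06 xor 2f = 29
byte 5: a6 xor 31 = 97
byte 6: 96 xor 20 = b6
byte 7: 85 xor 61 = e4
byte 8: dd xor 64 = b9
byte 9: 13 xor 6d = 7e
byte 10: a6 xor 69 = cf

85 6f 79 f9 29 97 b6 e4 b9 7e cf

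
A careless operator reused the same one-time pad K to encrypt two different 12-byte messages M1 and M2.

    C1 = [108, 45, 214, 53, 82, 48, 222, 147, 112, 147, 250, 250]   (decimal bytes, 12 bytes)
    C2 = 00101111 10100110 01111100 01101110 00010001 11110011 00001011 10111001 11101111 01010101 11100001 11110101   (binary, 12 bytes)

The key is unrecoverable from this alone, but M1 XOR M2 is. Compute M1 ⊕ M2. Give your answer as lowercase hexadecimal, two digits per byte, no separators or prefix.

438baa5b43c3d52a9fc61b0f

C1 ⊕ C2 = (M1 ⊕ K) ⊕ (M2 ⊕ K) = M1 ⊕ M2 — the shared key cancels under XOR.
6c ^ 2f = 43
2d ^ a6 = 8b
d6 ^ 7c = aa
35 ^ 6e = 5b
52 ^ 11 = 43
30 ^ f3 = c3
de ^ 0b = d5
93 ^ b9 = 2a
70 ^ ef = 9f
93 ^ 55 = c6
fa ^ e1 = 1b
fa ^ f5 = 0f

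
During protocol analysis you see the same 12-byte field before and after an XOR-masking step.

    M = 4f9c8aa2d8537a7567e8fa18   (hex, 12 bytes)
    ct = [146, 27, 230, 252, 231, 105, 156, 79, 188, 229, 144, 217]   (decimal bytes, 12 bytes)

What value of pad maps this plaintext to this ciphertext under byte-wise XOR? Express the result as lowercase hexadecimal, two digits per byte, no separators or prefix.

Since ct = M ⊕ pad, XORing both sides with M gives pad = M ⊕ ct.
4f XOR 92 = dd
9c XOR 1b = 87
8a XOR e6 = 6c
a2 XOR fc = 5e
d8 XOR e7 = 3f
53 XOR 69 = 3a
7a XOR 9c = e6
75 XOR 4f = 3a
67 XOR bc = db
e8 XOR e5 = 0d
fa XOR 90 = 6a
18 XOR d9 = c1

dd876c5e3f3ae63adb0d6ac1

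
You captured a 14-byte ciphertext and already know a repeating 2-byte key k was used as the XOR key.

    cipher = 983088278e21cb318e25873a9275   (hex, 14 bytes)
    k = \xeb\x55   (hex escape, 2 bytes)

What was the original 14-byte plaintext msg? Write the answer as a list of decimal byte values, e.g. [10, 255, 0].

The 2-byte key repeats, so the effective keystream is eb 55 eb 55 eb 55 eb 55 eb 55 eb 55 eb 55.
byte 0: 152 ⊕ 235 = 115
byte 1:  48 ⊕  85 = 101
byte 2: 136 ⊕ 235 =  99
byte 3:  39 ⊕  85 = 114
byte 4: 142 ⊕ 235 = 101
byte 5:  33 ⊕  85 = 116
byte 6: 203 ⊕ 235 =  32
byte 7:  49 ⊕  85 = 100
byte 8: 142 ⊕ 235 = 101
byte 9:  37 ⊕  85 = 112
byte 10: 135 ⊕ 235 = 108
byte 11:  58 ⊕  85 = 111
byte 12: 146 ⊕ 235 = 121
byte 13: 117 ⊕  85 =  32

[115, 101, 99, 114, 101, 116, 32, 100, 101, 112, 108, 111, 121, 32]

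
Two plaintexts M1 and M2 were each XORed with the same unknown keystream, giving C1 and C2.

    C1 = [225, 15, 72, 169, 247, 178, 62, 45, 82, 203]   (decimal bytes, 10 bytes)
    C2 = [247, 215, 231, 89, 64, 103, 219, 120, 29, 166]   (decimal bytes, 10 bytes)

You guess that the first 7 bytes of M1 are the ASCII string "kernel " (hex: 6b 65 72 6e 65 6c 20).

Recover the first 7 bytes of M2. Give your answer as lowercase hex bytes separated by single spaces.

First, C1 ⊕ C2 = (M1 ⊕ K) ⊕ (M2 ⊕ K) = M1 ⊕ M2, so the key drops out. Then M2 = (M1 ⊕ M2) ⊕ M1 over the first 7 bytes.
byte 0: (e1 XOR f7) XOR 6b = 16 XOR 6b = 7d
byte 1: (0f XOR d7) XOR 65 = d8 XOR 65 = bd
byte 2: (48 XOR e7) XOR 72 = af XOR 72 = dd
byte 3: (a9 XOR 59) XOR 6e = f0 XOR 6e = 9e
byte 4: (f7 XOR 40) XOR 65 = b7 XOR 65 = d2
byte 5: (b2 XOR 67) XOR 6c = d5 XOR 6c = b9
byte 6: (3e XOR db) XOR 20 = e5 XOR 20 = c5

7d bd dd 9e d2 b9 c5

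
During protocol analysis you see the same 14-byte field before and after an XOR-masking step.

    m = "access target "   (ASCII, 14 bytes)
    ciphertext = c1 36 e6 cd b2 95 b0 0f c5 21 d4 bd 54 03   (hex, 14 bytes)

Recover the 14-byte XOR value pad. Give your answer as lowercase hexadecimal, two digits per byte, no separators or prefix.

a05585a8c1e6907ba453b3d82023

Since ciphertext = m ⊕ pad, XORing both sides with m gives pad = m ⊕ ciphertext.
61 xor c1 = a0
63 xor 36 = 55
63 xor e6 = 85
65 xor cd = a8
73 xor b2 = c1
73 xor 95 = e6
20 xor b0 = 90
74 xor 0f = 7b
61 xor c5 = a4
72 xor 21 = 53
67 xor d4 = b3
65 xor bd = d8
74 xor 54 = 20
20 xor 03 = 23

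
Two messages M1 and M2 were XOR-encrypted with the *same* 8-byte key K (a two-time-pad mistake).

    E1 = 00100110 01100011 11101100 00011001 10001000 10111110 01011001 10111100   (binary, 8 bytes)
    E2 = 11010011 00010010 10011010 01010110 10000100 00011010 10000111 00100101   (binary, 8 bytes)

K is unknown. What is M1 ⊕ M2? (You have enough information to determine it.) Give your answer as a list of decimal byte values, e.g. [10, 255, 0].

[245, 113, 118, 79, 12, 164, 222, 153]

E1 ⊕ E2 = (M1 ⊕ K) ⊕ (M2 ⊕ K) = M1 ⊕ M2 — the shared key cancels under XOR.
00100110 ^ 11010011 = 11110101
01100011 ^ 00010010 = 01110001
11101100 ^ 10011010 = 01110110
00011001 ^ 01010110 = 01001111
10001000 ^ 10000100 = 00001100
10111110 ^ 00011010 = 10100100
01011001 ^ 10000111 = 11011110
10111100 ^ 00100101 = 10011001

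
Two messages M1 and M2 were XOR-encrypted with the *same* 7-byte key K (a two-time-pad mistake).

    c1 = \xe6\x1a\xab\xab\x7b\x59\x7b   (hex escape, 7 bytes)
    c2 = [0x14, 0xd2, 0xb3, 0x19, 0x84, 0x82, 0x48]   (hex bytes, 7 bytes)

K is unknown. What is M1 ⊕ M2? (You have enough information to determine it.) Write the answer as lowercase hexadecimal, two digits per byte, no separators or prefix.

f2c818b2ffdb33

c1 ⊕ c2 = (M1 ⊕ K) ⊕ (M2 ⊕ K) = M1 ⊕ M2 — the shared key cancels under XOR.
e6 XOR 14 = f2
1a XOR d2 = c8
ab XOR b3 = 18
ab XOR 19 = b2
7b XOR 84 = ff
59 XOR 82 = db
7b XOR 48 = 33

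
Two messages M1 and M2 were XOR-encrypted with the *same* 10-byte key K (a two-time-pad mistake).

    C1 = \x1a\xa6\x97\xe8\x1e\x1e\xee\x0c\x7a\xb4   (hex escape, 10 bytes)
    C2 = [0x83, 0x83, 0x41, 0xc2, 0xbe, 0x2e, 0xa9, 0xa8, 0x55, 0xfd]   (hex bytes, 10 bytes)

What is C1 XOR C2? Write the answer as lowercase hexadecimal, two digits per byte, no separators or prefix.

9925d62aa03047a42f49

C1 ⊕ C2 = (M1 ⊕ K) ⊕ (M2 ⊕ K) = M1 ⊕ M2 — the shared key cancels under XOR.
1a xor 83 = 99
a6 xor 83 = 25
97 xor 41 = d6
e8 xor c2 = 2a
1e xor be = a0
1e xor 2e = 30
ee xor a9 = 47
0c xor a8 = a4
7a xor 55 = 2f
b4 xor fd = 49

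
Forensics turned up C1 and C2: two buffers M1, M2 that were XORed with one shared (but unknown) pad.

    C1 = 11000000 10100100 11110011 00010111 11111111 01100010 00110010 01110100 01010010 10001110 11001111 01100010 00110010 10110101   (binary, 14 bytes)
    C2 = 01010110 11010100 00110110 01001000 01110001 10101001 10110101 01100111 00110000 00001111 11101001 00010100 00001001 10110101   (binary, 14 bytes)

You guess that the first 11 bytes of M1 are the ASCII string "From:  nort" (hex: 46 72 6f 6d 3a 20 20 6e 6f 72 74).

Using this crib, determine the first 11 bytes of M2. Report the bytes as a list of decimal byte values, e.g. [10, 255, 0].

First, C1 ⊕ C2 = (M1 ⊕ K) ⊕ (M2 ⊕ K) = M1 ⊕ M2, so the key drops out. Then M2 = (M1 ⊕ M2) ⊕ M1 over the first 11 bytes.
byte 0: (c0 XOR 56) XOR 46 = 96 XOR 46 = d0
byte 1: (a4 XOR d4) XOR 72 = 70 XOR 72 = 02
byte 2: (f3 XOR 36) XOR 6f = c5 XOR 6f = aa
byte 3: (17 XOR 48) XOR 6d = 5f XOR 6d = 32
byte 4: (ff XOR 71) XOR 3a = 8e XOR 3a = b4
byte 5: (62 XOR a9) XOR 20 = cb XOR 20 = eb
byte 6: (32 XOR b5) XOR 20 = 87 XOR 20 = a7
byte 7: (74 XOR 67) XOR 6e = 13 XOR 6e = 7d
byte 8: (52 XOR 30) XOR 6f = 62 XOR 6f = 0d
byte 9: (8e XOR 0f) XOR 72 = 81 XOR 72 = f3
byte 10: (cf XOR e9) XOR 74 = 26 XOR 74 = 52

[208, 2, 170, 50, 180, 235, 167, 125, 13, 243, 82]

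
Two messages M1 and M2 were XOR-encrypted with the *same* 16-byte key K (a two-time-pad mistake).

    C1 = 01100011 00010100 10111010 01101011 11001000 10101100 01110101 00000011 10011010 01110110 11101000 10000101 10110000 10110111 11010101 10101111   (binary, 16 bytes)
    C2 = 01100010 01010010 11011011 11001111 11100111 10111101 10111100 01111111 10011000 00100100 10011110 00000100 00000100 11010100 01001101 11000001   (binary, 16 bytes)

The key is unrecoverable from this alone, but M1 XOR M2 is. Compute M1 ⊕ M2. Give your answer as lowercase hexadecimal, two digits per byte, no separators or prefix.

014661a42f11c97c02527681b463986e

C1 ⊕ C2 = (M1 ⊕ K) ⊕ (M2 ⊕ K) = M1 ⊕ M2 — the shared key cancels under XOR.
byte 0: 63 XOR 62 = 01
byte 1: 14 XOR 52 = 46
byte 2: ba XOR db = 61
byte 3: 6b XOR cf = a4
byte 4: c8 XOR e7 = 2f
byte 5: ac XOR bd = 11
byte 6: 75 XOR bc = c9
byte 7: 03 XOR 7f = 7c
byte 8: 9a XOR 98 = 02
byte 9: 76 XOR 24 = 52
byte 10: e8 XOR 9e = 76
byte 11: 85 XOR 04 = 81
byte 12: b0 XOR 04 = b4
byte 13: b7 XOR d4 = 63
byte 14: d5 XOR 4d = 98
byte 15: af XOR c1 = 6e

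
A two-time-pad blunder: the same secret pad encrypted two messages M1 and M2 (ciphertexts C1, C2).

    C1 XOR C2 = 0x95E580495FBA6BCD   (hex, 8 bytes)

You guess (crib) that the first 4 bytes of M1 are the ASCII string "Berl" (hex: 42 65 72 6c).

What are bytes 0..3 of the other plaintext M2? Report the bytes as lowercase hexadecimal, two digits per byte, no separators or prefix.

d780f225

Since C1 ⊕ C2 = M1 ⊕ M2, XORing with the guessed M1 bytes yields the corresponding M2 bytes: M2 = (C1 ⊕ C2) ⊕ M1.
byte 0: 95 ⊕ 42 = d7
byte 1: e5 ⊕ 65 = 80
byte 2: 80 ⊕ 72 = f2
byte 3: 49 ⊕ 6c = 25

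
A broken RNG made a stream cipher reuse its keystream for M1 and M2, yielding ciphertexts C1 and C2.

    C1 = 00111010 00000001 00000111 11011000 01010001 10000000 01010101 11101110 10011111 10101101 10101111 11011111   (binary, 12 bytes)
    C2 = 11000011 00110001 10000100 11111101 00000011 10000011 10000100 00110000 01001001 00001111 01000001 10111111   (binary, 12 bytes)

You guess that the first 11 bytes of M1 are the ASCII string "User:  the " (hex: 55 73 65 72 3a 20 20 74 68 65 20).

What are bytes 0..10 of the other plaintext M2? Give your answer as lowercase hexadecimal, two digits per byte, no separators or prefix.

First, C1 ⊕ C2 = (M1 ⊕ K) ⊕ (M2 ⊕ K) = M1 ⊕ M2, so the key drops out. Then M2 = (M1 ⊕ M2) ⊕ M1 over the first 11 bytes.
byte 0: (3a ⊕ c3) ⊕ 55 = f9 ⊕ 55 = ac
byte 1: (01 ⊕ 31) ⊕ 73 = 30 ⊕ 73 = 43
byte 2: (07 ⊕ 84) ⊕ 65 = 83 ⊕ 65 = e6
byte 3: (d8 ⊕ fd) ⊕ 72 = 25 ⊕ 72 = 57
byte 4: (51 ⊕ 03) ⊕ 3a = 52 ⊕ 3a = 68
byte 5: (80 ⊕ 83) ⊕ 20 = 03 ⊕ 20 = 23
byte 6: (55 ⊕ 84) ⊕ 20 = d1 ⊕ 20 = f1
byte 7: (ee ⊕ 30) ⊕ 74 = de ⊕ 74 = aa
byte 8: (9f ⊕ 49) ⊕ 68 = d6 ⊕ 68 = be
byte 9: (ad ⊕ 0f) ⊕ 65 = a2 ⊕ 65 = c7
byte 10: (af ⊕ 41) ⊕ 20 = ee ⊕ 20 = ce

ac43e6576823f1aabec7ce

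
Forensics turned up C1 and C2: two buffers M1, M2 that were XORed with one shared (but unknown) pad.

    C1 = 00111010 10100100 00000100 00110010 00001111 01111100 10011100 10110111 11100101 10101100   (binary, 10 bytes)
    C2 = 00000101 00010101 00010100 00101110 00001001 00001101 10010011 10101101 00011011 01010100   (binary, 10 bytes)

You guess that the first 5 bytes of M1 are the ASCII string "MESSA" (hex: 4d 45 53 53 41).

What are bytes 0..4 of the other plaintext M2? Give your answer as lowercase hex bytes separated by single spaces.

First, C1 ⊕ C2 = (M1 ⊕ K) ⊕ (M2 ⊕ K) = M1 ⊕ M2, so the key drops out. Then M2 = (M1 ⊕ M2) ⊕ M1 over the first 5 bytes.
byte 0: (3a xor 05) xor 4d = 3f xor 4d = 72
byte 1: (a4 xor 15) xor 45 = b1 xor 45 = f4
byte 2: (04 xor 14) xor 53 = 10 xor 53 = 43
byte 3: (32 xor 2e) xor 53 = 1c xor 53 = 4f
byte 4: (0f xor 09) xor 41 = 06 xor 41 = 47

72 f4 43 4f 47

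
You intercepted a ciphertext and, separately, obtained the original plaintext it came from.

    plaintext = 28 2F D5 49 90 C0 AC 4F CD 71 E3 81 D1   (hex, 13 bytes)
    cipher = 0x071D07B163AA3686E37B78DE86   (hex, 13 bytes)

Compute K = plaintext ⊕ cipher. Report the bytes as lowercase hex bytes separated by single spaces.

2f 32 d2 f8 f3 6a 9a c9 2e 0a 9b 5f 57

Since cipher = plaintext ⊕ K, XORing both sides with plaintext gives K = plaintext ⊕ cipher.
 40 xor   7 =  47
 47 xor  29 =  50
213 xor   7 = 210
 73 xor 177 = 248
144 xor  99 = 243
192 xor 170 = 106
172 xor  54 = 154
 79 xor 134 = 201
205 xor 227 =  46
113 xor 123 =  10
227 xor 120 = 155
129 xor 222 =  95
209 xor 134 =  87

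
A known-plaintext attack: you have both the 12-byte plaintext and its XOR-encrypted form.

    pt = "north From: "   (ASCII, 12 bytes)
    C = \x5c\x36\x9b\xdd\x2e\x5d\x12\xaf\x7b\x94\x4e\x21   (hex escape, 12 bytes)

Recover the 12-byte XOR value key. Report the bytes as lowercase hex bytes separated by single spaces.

Since C = pt ⊕ key, XORing both sides with pt gives key = pt ⊕ C.
01101110 ^ 01011100 = 00110010
01101111 ^ 00110110 = 01011001
01110010 ^ 10011011 = 11101001
01110100 ^ 11011101 = 10101001
01101000 ^ 00101110 = 01000110
00100000 ^ 01011101 = 01111101
01000110 ^ 00010010 = 01010100
01110010 ^ 10101111 = 11011101
01101111 ^ 01111011 = 00010100
01101101 ^ 10010100 = 11111001
00111010 ^ 01001110 = 01110100
00100000 ^ 00100001 = 00000001

32 59 e9 a9 46 7d 54 dd 14 f9 74 01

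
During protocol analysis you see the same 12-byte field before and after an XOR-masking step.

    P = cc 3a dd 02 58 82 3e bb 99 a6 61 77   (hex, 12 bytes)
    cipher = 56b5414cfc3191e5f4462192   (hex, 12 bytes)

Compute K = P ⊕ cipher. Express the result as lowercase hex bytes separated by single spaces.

9a 8f 9c 4e a4 b3 af 5e 6d e0 40 e5

Since cipher = P ⊕ K, XORing both sides with P gives K = P ⊕ cipher.
byte 0: 11001100 xor 01010110 = 10011010
byte 1: 00111010 xor 10110101 = 10001111
byte 2: 11011101 xor 01000001 = 10011100
byte 3: 00000010 xor 01001100 = 01001110
byte 4: 01011000 xor 11111100 = 10100100
byte 5: 10000010 xor 00110001 = 10110011
byte 6: 00111110 xor 10010001 = 10101111
byte 7: 10111011 xor 11100101 = 01011110
byte 8: 10011001 xor 11110100 = 01101101
byte 9: 10100110 xor 01000110 = 11100000
byte 10: 01100001 xor 00100001 = 01000000
byte 11: 01110111 xor 10010010 = 11100101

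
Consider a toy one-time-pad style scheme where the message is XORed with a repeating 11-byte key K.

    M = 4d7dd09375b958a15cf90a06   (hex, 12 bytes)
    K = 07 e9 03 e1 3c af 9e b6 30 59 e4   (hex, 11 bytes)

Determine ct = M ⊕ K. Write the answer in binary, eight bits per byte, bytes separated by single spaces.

01001010 10010100 11010011 01110010 01001001 00010110 11000110 00010111 01101100 10100000 11101110 00000001

The 11-byte key repeats, so the effective keystream is 07 e9 03 e1 3c af 9e b6 30 59 e4 07.
byte 0: 01001101 ^ 00000111 = 01001010
byte 1: 01111101 ^ 11101001 = 10010100
byte 2: 11010000 ^ 00000011 = 11010011
byte 3: 10010011 ^ 11100001 = 01110010
byte 4: 01110101 ^ 00111100 = 01001001
byte 5: 10111001 ^ 10101111 = 00010110
byte 6: 01011000 ^ 10011110 = 11000110
byte 7: 10100001 ^ 10110110 = 00010111
byte 8: 01011100 ^ 00110000 = 01101100
byte 9: 11111001 ^ 01011001 = 10100000
byte 10: 00001010 ^ 11100100 = 11101110
byte 11: 00000110 ^ 00000111 = 00000001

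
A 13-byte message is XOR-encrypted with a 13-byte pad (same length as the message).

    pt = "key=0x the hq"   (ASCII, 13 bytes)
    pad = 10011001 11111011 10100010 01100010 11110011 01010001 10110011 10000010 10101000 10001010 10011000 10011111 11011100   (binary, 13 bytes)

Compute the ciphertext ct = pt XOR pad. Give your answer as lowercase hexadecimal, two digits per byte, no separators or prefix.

f29edb5fc32993f6c0efb8f7ad

XOR is its own inverse, so applying the key byte-wise gives the result directly.
01101011 XOR 10011001 = 11110010
01100101 XOR 11111011 = 10011110
01111001 XOR 10100010 = 11011011
00111101 XOR 01100010 = 01011111
00110000 XOR 11110011 = 11000011
01111000 XOR 01010001 = 00101001
00100000 XOR 10110011 = 10010011
01110100 XOR 10000010 = 11110110
01101000 XOR 10101000 = 11000000
01100101 XOR 10001010 = 11101111
00100000 XOR 10011000 = 10111000
01101000 XOR 10011111 = 11110111
01110001 XOR 11011100 = 10101101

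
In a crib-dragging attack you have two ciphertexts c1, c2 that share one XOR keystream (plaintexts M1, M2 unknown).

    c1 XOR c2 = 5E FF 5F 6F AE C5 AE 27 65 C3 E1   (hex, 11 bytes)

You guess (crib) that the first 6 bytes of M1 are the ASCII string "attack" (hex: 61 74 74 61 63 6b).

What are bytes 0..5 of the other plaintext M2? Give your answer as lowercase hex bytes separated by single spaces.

3f 8b 2b 0e cd ae

Since c1 ⊕ c2 = M1 ⊕ M2, XORing with the guessed M1 bytes yields the corresponding M2 bytes: M2 = (c1 ⊕ c2) ⊕ M1.
5e ⊕ 61 = 3f
ff ⊕ 74 = 8b
5f ⊕ 74 = 2b
6f ⊕ 61 = 0e
ae ⊕ 63 = cd
c5 ⊕ 6b = ae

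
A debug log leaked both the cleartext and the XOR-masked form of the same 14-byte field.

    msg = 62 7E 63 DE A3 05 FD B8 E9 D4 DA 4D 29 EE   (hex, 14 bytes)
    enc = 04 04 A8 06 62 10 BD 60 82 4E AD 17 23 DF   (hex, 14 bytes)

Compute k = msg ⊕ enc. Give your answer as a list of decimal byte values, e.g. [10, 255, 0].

[102, 122, 203, 216, 193, 21, 64, 216, 107, 154, 119, 90, 10, 49]

Since enc = msg ⊕ k, XORing both sides with msg gives k = msg ⊕ enc.
62 XOR 04 = 66
7e XOR 04 = 7a
63 XOR a8 = cb
de XOR 06 = d8
a3 XOR 62 = c1
05 XOR 10 = 15
fd XOR bd = 40
b8 XOR 60 = d8
e9 XOR 82 = 6b
d4 XOR 4e = 9a
da XOR ad = 77
4d XOR 17 = 5a
29 XOR 23 = 0a
ee XOR df = 31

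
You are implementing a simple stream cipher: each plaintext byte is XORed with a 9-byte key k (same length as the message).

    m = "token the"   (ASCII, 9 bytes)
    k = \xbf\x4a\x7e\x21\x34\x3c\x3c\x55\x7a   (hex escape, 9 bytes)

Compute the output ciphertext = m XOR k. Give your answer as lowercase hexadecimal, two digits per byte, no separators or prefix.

cb2515445a1c483d1f

XOR is its own inverse, so applying the key byte-wise gives the result directly.
01110100 XOR 10111111 = 11001011
01101111 XOR 01001010 = 00100101
01101011 XOR 01111110 = 00010101
01100101 XOR 00100001 = 01000100
01101110 XOR 00110100 = 01011010
00100000 XOR 00111100 = 00011100
01110100 XOR 00111100 = 01001000
01101000 XOR 01010101 = 00111101
01100101 XOR 01111010 = 00011111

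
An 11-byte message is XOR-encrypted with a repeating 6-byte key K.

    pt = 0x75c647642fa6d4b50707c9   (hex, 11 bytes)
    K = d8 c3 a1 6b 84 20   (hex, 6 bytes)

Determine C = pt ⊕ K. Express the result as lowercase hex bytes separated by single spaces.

ad 05 e6 0f ab 86 0c 76 a6 6c 4d

The 6-byte key repeats, so the effective keystream is d8 c3 a1 6b 84 20 d8 c3 a1 6b 84.
byte 0: 75 ^ d8 = ad
byte 1: c6 ^ c3 = 05
byte 2: 47 ^ a1 = e6
byte 3: 64 ^ 6b = 0f
byte 4: 2f ^ 84 = ab
byte 5: a6 ^ 20 = 86
byte 6: d4 ^ d8 = 0c
byte 7: b5 ^ c3 = 76
byte 8: 07 ^ a1 = a6
byte 9: 07 ^ 6b = 6c
byte 10: c9 ^ 84 = 4d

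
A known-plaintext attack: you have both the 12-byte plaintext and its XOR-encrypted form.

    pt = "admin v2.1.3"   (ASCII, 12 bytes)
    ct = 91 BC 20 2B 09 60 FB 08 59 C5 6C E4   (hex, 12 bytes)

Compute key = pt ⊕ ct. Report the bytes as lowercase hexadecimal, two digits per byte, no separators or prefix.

f0d84d4267408d3a77f442d7

Since ct = pt ⊕ key, XORing both sides with pt gives key = pt ⊕ ct.
byte 0: 61 xor 91 = f0
byte 1: 64 xor bc = d8
byte 2: 6d xor 20 = 4d
byte 3: 69 xor 2b = 42
byte 4: 6e xor 09 = 67
byte 5: 20 xor 60 = 40
byte 6: 76 xor fb = 8d
byte 7: 32 xor 08 = 3a
byte 8: 2e xor 59 = 77
byte 9: 31 xor c5 = f4
byte 10: 2e xor 6c = 42
byte 11: 33 xor e4 = d7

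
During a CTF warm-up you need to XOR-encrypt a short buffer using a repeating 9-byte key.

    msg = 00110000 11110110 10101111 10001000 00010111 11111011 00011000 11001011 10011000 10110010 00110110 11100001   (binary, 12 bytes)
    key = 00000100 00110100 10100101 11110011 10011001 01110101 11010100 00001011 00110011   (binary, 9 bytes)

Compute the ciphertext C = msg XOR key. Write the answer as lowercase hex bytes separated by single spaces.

The 9-byte key repeats, so the effective keystream is 04 34 a5 f3 99 75 d4 0b 33 04 34 a5.
byte 0: 30 ⊕ 04 = 34
byte 1: f6 ⊕ 34 = c2
byte 2: af ⊕ a5 = 0a
byte 3: 88 ⊕ f3 = 7b
byte 4: 17 ⊕ 99 = 8e
byte 5: fb ⊕ 75 = 8e
byte 6: 18 ⊕ d4 = cc
byte 7: cb ⊕ 0b = c0
byte 8: 98 ⊕ 33 = ab
byte 9: b2 ⊕ 04 = b6
byte 10: 36 ⊕ 34 = 02
byte 11: e1 ⊕ a5 = 44

34 c2 0a 7b 8e 8e cc c0 ab b6 02 44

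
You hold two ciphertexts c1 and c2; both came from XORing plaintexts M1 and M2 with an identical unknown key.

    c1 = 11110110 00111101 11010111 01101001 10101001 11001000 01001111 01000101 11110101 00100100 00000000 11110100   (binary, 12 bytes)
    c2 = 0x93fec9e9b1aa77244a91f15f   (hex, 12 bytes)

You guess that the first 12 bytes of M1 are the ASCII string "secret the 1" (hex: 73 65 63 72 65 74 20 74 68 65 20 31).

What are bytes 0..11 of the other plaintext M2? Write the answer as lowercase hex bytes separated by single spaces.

First, c1 ⊕ c2 = (M1 ⊕ K) ⊕ (M2 ⊕ K) = M1 ⊕ M2, so the key drops out. Then M2 = (M1 ⊕ M2) ⊕ M1 over the first 12 bytes.
byte 0: (f6 xor 93) xor 73 = 65 xor 73 = 16
byte 1: (3d xor fe) xor 65 = c3 xor 65 = a6
byte 2: (d7 xor c9) xor 63 = 1e xor 63 = 7d
byte 3: (69 xor e9) xor 72 = 80 xor 72 = f2
byte 4: (a9 xor b1) xor 65 = 18 xor 65 = 7d
byte 5: (c8 xor aa) xor 74 = 62 xor 74 = 16
byte 6: (4f xor 77) xor 20 = 38 xor 20 = 18
byte 7: (45 xor 24) xor 74 = 61 xor 74 = 15
byte 8: (f5 xor 4a) xor 68 = bf xor 68 = d7
byte 9: (24 xor 91) xor 65 = b5 xor 65 = d0
byte 10: (00 xor f1) xor 20 = f1 xor 20 = d1
byte 11: (f4 xor 5f) xor 31 = ab xor 31 = 9a

16 a6 7d f2 7d 16 18 15 d7 d0 d1 9a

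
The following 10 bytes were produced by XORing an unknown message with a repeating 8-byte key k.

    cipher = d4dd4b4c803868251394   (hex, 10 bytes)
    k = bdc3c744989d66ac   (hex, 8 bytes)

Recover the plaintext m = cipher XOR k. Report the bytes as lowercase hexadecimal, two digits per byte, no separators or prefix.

691e8c0818a50e89ae57

The 8-byte key repeats, so the effective keystream is bd c3 c7 44 98 9d 66 ac bd c3.
byte 0: 212 XOR 189 = 105
byte 1: 221 XOR 195 =  30
byte 2:  75 XOR 199 = 140
byte 3:  76 XOR  68 =   8
byte 4: 128 XOR 152 =  24
byte 5:  56 XOR 157 = 165
byte 6: 104 XOR 102 =  14
byte 7:  37 XOR 172 = 137
byte 8:  19 XOR 189 = 174
byte 9: 148 XOR 195 =  87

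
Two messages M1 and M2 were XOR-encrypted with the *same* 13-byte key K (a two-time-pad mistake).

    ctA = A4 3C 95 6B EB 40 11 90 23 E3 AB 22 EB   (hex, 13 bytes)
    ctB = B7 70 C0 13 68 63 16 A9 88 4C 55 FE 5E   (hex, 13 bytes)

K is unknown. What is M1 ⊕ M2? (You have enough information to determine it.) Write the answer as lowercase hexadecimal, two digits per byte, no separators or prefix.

ctA ⊕ ctB = (M1 ⊕ K) ⊕ (M2 ⊕ K) = M1 ⊕ M2 — the shared key cancels under XOR.
a4 ^ b7 = 13
3c ^ 70 = 4c
95 ^ c0 = 55
6b ^ 13 = 78
eb ^ 68 = 83
40 ^ 63 = 23
11 ^ 16 = 07
90 ^ a9 = 39
23 ^ 88 = ab
e3 ^ 4c = af
ab ^ 55 = fe
22 ^ fe = dc
eb ^ 5e = b5

134c557883230739abaffedcb5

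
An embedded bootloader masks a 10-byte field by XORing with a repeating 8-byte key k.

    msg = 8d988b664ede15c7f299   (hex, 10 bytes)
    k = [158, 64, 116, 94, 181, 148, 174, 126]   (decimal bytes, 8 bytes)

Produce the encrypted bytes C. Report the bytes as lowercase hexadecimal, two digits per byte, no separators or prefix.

The 8-byte key repeats, so the effective keystream is 9e 40 74 5e b5 94 ae 7e 9e 40.
byte 0: 8d ^ 9e = 13
byte 1: 98 ^ 40 = d8
byte 2: 8b ^ 74 = ff
byte 3: 66 ^ 5e = 38
byte 4: 4e ^ b5 = fb
byte 5: de ^ 94 = 4a
byte 6: 15 ^ ae = bb
byte 7: c7 ^ 7e = b9
byte 8: f2 ^ 9e = 6c
byte 9: 99 ^ 40 = d9

13d8ff38fb4abbb96cd9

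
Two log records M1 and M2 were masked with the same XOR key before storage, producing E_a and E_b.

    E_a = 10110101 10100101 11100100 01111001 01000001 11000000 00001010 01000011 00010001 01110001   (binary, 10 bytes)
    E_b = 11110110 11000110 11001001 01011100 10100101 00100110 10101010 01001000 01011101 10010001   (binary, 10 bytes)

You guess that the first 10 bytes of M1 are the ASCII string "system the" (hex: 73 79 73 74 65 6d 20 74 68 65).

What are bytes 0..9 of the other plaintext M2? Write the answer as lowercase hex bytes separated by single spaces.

30 1a 5e 51 81 8b 80 7f 24 85

First, E_a ⊕ E_b = (M1 ⊕ K) ⊕ (M2 ⊕ K) = M1 ⊕ M2, so the key drops out. Then M2 = (M1 ⊕ M2) ⊕ M1 over the first 10 bytes.
byte 0: (b5 XOR f6) XOR 73 = 43 XOR 73 = 30
byte 1: (a5 XOR c6) XOR 79 = 63 XOR 79 = 1a
byte 2: (e4 XOR c9) XOR 73 = 2d XOR 73 = 5e
byte 3: (79 XOR 5c) XOR 74 = 25 XOR 74 = 51
byte 4: (41 XOR a5) XOR 65 = e4 XOR 65 = 81
byte 5: (c0 XOR 26) XOR 6d = e6 XOR 6d = 8b
byte 6: (0a XOR aa) XOR 20 = a0 XOR 20 = 80
byte 7: (43 XOR 48) XOR 74 = 0b XOR 74 = 7f
byte 8: (11 XOR 5d) XOR 68 = 4c XOR 68 = 24
byte 9: (71 XOR 91) XOR 65 = e0 XOR 65 = 85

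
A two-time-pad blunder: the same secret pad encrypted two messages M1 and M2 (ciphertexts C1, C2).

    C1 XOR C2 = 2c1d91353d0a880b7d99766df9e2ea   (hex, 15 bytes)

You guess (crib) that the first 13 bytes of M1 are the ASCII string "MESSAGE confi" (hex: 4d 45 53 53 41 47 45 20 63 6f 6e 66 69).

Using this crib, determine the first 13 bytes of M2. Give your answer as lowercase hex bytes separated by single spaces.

61 58 c2 66 7c 4d cd 2b 1e f6 18 0b 90

Since C1 ⊕ C2 = M1 ⊕ M2, XORing with the guessed M1 bytes yields the corresponding M2 bytes: M2 = (C1 ⊕ C2) ⊕ M1.
2c ^ 4d = 61
1d ^ 45 = 58
91 ^ 53 = c2
35 ^ 53 = 66
3d ^ 41 = 7c
0a ^ 47 = 4d
88 ^ 45 = cd
0b ^ 20 = 2b
7d ^ 63 = 1e
99 ^ 6f = f6
76 ^ 6e = 18
6d ^ 66 = 0b
f9 ^ 69 = 90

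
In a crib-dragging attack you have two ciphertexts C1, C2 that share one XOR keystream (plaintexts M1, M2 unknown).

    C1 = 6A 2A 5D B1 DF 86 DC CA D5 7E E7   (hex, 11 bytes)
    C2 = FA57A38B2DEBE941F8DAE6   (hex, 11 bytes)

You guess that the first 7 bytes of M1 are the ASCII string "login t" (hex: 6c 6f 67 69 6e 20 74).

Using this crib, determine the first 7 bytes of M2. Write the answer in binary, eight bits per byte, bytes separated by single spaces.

First, C1 ⊕ C2 = (M1 ⊕ K) ⊕ (M2 ⊕ K) = M1 ⊕ M2, so the key drops out. Then M2 = (M1 ⊕ M2) ⊕ M1 over the first 7 bytes.
byte 0: (6a ⊕ fa) ⊕ 6c = 90 ⊕ 6c = fc
byte 1: (2a ⊕ 57) ⊕ 6f = 7d ⊕ 6f = 12
byte 2: (5d ⊕ a3) ⊕ 67 = fe ⊕ 67 = 99
byte 3: (b1 ⊕ 8b) ⊕ 69 = 3a ⊕ 69 = 53
byte 4: (df ⊕ 2d) ⊕ 6e = f2 ⊕ 6e = 9c
byte 5: (86 ⊕ eb) ⊕ 20 = 6d ⊕ 20 = 4d
byte 6: (dc ⊕ e9) ⊕ 74 = 35 ⊕ 74 = 41

11111100 00010010 10011001 01010011 10011100 01001101 01000001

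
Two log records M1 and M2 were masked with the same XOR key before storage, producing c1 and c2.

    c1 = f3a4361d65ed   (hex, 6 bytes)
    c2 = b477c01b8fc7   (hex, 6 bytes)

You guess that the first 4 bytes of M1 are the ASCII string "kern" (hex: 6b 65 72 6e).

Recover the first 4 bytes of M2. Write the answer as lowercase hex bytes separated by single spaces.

2c b6 84 68

First, c1 ⊕ c2 = (M1 ⊕ K) ⊕ (M2 ⊕ K) = M1 ⊕ M2, so the key drops out. Then M2 = (M1 ⊕ M2) ⊕ M1 over the first 4 bytes.
byte 0: (f3 ^ b4) ^ 6b = 47 ^ 6b = 2c
byte 1: (a4 ^ 77) ^ 65 = d3 ^ 65 = b6
byte 2: (36 ^ c0) ^ 72 = f6 ^ 72 = 84
byte 3: (1d ^ 1b) ^ 6e = 06 ^ 6e = 68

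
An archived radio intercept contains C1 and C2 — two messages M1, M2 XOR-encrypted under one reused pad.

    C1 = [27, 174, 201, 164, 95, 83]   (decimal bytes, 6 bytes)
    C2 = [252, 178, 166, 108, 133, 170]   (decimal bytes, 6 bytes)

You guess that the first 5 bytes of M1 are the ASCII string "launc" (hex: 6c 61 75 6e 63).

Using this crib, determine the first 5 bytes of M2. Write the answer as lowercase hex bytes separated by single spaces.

8b 7d 1a a6 b9

First, C1 ⊕ C2 = (M1 ⊕ K) ⊕ (M2 ⊕ K) = M1 ⊕ M2, so the key drops out. Then M2 = (M1 ⊕ M2) ⊕ M1 over the first 5 bytes.
byte 0: (1b ^ fc) ^ 6c = e7 ^ 6c = 8b
byte 1: (ae ^ b2) ^ 61 = 1c ^ 61 = 7d
byte 2: (c9 ^ a6) ^ 75 = 6f ^ 75 = 1a
byte 3: (a4 ^ 6c) ^ 6e = c8 ^ 6e = a6
byte 4: (5f ^ 85) ^ 63 = da ^ 63 = b9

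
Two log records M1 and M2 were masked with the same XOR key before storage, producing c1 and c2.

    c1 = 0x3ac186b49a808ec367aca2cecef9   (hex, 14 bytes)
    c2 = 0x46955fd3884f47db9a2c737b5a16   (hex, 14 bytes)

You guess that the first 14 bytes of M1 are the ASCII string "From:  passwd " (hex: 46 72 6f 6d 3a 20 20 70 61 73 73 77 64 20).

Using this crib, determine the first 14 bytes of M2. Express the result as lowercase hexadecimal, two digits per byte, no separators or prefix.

First, c1 ⊕ c2 = (M1 ⊕ K) ⊕ (M2 ⊕ K) = M1 ⊕ M2, so the key drops out. Then M2 = (M1 ⊕ M2) ⊕ M1 over the first 14 bytes.
byte 0: (3a ⊕ 46) ⊕ 46 = 7c ⊕ 46 = 3a
byte 1: (c1 ⊕ 95) ⊕ 72 = 54 ⊕ 72 = 26
byte 2: (86 ⊕ 5f) ⊕ 6f = d9 ⊕ 6f = b6
byte 3: (b4 ⊕ d3) ⊕ 6d = 67 ⊕ 6d = 0a
byte 4: (9a ⊕ 88) ⊕ 3a = 12 ⊕ 3a = 28
byte 5: (80 ⊕ 4f) ⊕ 20 = cf ⊕ 20 = ef
byte 6: (8e ⊕ 47) ⊕ 20 = c9 ⊕ 20 = e9
byte 7: (c3 ⊕ db) ⊕ 70 = 18 ⊕ 70 = 68
byte 8: (67 ⊕ 9a) ⊕ 61 = fd ⊕ 61 = 9c
byte 9: (ac ⊕ 2c) ⊕ 73 = 80 ⊕ 73 = f3
byte 10: (a2 ⊕ 73) ⊕ 73 = d1 ⊕ 73 = a2
byte 11: (ce ⊕ 7b) ⊕ 77 = b5 ⊕ 77 = c2
byte 12: (ce ⊕ 5a) ⊕ 64 = 94 ⊕ 64 = f0
byte 13: (f9 ⊕ 16) ⊕ 20 = ef ⊕ 20 = cf

3a26b60a28efe9689cf3a2c2f0cf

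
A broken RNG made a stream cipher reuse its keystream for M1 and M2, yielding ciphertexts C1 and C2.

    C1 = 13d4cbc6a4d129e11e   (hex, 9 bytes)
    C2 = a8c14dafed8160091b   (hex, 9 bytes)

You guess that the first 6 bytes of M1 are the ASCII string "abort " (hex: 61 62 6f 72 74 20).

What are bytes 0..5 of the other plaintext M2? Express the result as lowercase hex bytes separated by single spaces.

da 77 e9 1b 3d 70

First, C1 ⊕ C2 = (M1 ⊕ K) ⊕ (M2 ⊕ K) = M1 ⊕ M2, so the key drops out. Then M2 = (M1 ⊕ M2) ⊕ M1 over the first 6 bytes.
byte 0: (13 ^ a8) ^ 61 = bb ^ 61 = da
byte 1: (d4 ^ c1) ^ 62 = 15 ^ 62 = 77
byte 2: (cb ^ 4d) ^ 6f = 86 ^ 6f = e9
byte 3: (c6 ^ af) ^ 72 = 69 ^ 72 = 1b
byte 4: (a4 ^ ed) ^ 74 = 49 ^ 74 = 3d
byte 5: (d1 ^ 81) ^ 20 = 50 ^ 20 = 70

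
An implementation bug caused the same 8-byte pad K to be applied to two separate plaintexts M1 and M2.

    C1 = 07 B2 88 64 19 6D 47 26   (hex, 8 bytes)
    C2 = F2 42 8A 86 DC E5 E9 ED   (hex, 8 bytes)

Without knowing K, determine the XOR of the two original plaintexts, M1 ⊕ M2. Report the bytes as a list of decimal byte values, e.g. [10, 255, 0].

[245, 240, 2, 226, 197, 136, 174, 203]

C1 ⊕ C2 = (M1 ⊕ K) ⊕ (M2 ⊕ K) = M1 ⊕ M2 — the shared key cancels under XOR.
00000111 ^ 11110010 = 11110101
10110010 ^ 01000010 = 11110000
10001000 ^ 10001010 = 00000010
01100100 ^ 10000110 = 11100010
00011001 ^ 11011100 = 11000101
01101101 ^ 11100101 = 10001000
01000111 ^ 11101001 = 10101110
00100110 ^ 11101101 = 11001011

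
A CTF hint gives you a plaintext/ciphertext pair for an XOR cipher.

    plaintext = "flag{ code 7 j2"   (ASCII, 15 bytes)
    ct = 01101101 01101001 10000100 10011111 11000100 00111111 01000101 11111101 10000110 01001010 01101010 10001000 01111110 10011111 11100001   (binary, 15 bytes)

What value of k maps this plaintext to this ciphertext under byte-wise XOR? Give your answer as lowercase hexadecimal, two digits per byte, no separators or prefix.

Since ct = plaintext ⊕ k, XORing both sides with plaintext gives k = plaintext ⊕ ct.
01100110 XOR 01101101 = 00001011
01101100 XOR 01101001 = 00000101
01100001 XOR 10000100 = 11100101
01100111 XOR 10011111 = 11111000
01111011 XOR 11000100 = 10111111
00100000 XOR 00111111 = 00011111
01100011 XOR 01000101 = 00100110
01101111 XOR 11111101 = 10010010
01100100 XOR 10000110 = 11100010
01100101 XOR 01001010 = 00101111
00100000 XOR 01101010 = 01001010
00110111 XOR 10001000 = 10111111
00100000 XOR 01111110 = 01011110
01101010 XOR 10011111 = 11110101
00110010 XOR 11100001 = 11010011

0b05e5f8bf1f2692e22f4abf5ef5d3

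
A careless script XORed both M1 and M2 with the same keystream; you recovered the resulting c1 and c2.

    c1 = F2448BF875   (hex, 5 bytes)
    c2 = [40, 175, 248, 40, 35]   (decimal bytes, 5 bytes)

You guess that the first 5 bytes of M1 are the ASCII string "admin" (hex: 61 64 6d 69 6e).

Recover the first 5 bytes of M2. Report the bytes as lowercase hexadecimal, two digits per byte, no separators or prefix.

bb8f1eb938

First, c1 ⊕ c2 = (M1 ⊕ K) ⊕ (M2 ⊕ K) = M1 ⊕ M2, so the key drops out. Then M2 = (M1 ⊕ M2) ⊕ M1 over the first 5 bytes.
byte 0: (f2 xor 28) xor 61 = da xor 61 = bb
byte 1: (44 xor af) xor 64 = eb xor 64 = 8f
byte 2: (8b xor f8) xor 6d = 73 xor 6d = 1e
byte 3: (f8 xor 28) xor 69 = d0 xor 69 = b9
byte 4: (75 xor 23) xor 6e = 56 xor 6e = 38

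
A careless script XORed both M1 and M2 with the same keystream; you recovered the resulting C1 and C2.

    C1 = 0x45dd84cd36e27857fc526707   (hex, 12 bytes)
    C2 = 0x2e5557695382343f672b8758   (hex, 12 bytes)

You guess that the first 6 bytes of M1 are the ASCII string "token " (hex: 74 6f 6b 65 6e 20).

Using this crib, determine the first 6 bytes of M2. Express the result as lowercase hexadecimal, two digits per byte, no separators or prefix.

First, C1 ⊕ C2 = (M1 ⊕ K) ⊕ (M2 ⊕ K) = M1 ⊕ M2, so the key drops out. Then M2 = (M1 ⊕ M2) ⊕ M1 over the first 6 bytes.
byte 0: (45 ^ 2e) ^ 74 = 6b ^ 74 = 1f
byte 1: (dd ^ 55) ^ 6f = 88 ^ 6f = e7
byte 2: (84 ^ 57) ^ 6b = d3 ^ 6b = b8
byte 3: (cd ^ 69) ^ 65 = a4 ^ 65 = c1
byte 4: (36 ^ 53) ^ 6e = 65 ^ 6e = 0b
byte 5: (e2 ^ 82) ^ 20 = 60 ^ 20 = 40

1fe7b8c10b40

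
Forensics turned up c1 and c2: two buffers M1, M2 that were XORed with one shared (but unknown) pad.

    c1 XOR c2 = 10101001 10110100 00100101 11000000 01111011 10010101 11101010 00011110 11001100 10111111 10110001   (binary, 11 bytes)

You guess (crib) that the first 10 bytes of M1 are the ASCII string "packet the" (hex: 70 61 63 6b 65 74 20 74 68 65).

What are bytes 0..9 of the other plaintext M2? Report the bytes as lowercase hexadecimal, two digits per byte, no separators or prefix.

d9d546ab1ee1ca6aa4da

Since c1 ⊕ c2 = M1 ⊕ M2, XORing with the guessed M1 bytes yields the corresponding M2 bytes: M2 = (c1 ⊕ c2) ⊕ M1.
a9 ⊕ 70 = d9
b4 ⊕ 61 = d5
25 ⊕ 63 = 46
c0 ⊕ 6b = ab
7b ⊕ 65 = 1e
95 ⊕ 74 = e1
ea ⊕ 20 = ca
1e ⊕ 74 = 6a
cc ⊕ 68 = a4
bf ⊕ 65 = da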